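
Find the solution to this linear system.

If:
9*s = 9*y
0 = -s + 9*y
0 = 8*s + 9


Then:
No Solution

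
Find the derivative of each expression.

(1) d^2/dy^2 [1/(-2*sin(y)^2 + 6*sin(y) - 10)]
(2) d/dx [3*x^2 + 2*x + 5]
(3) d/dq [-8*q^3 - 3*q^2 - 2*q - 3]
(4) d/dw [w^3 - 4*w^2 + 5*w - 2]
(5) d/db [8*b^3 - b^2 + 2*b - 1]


(1) = (4*sin(y)^4 - 9*sin(y)^3 - 17*sin(y)^2 + 33*sin(y) - 8)/(2*(sin(y)^2 - 3*sin(y) + 5)^3)
(2) = 6*x + 2
(3) = -24*q^2 - 6*q - 2
(4) = 3*w^2 - 8*w + 5
(5) = 24*b^2 - 2*b + 2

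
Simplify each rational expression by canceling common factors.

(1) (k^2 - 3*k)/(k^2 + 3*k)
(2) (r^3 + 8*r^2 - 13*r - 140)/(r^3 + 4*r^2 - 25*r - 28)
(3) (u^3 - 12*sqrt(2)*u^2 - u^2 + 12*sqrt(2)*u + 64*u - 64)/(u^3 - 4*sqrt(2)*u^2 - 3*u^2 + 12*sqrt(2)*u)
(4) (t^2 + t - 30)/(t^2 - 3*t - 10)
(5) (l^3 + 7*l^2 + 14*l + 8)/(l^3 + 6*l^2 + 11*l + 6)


(1) = (k - 3)/(k + 3)
(2) = (r + 5)/(r + 1)
(3) = (u^2 + u*(-8*sqrt(2) - 1) + 8*sqrt(2))/(u^2 - 3*u)
(4) = (t + 6)/(t + 2)
(5) = (l + 4)/(l + 3)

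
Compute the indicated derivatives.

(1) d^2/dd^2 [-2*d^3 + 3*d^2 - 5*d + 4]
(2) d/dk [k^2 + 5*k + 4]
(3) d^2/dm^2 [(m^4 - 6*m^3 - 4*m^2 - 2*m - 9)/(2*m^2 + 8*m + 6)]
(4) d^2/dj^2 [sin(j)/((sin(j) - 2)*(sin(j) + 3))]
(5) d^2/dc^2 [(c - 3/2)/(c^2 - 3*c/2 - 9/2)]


(1) = 6 - 12*d
(2) = 2*k + 5
(3) = (m^6 + 12*m^5 + 57*m^4 + 32*m^3 - 153*m^2 - 252*m - 129)/(m^6 + 12*m^5 + 57*m^4 + 136*m^3 + 171*m^2 + 108*m + 27)
(4) = (-sin(j)^5 + sin(j)^4 - 34*sin(j)^3 - 6*sin(j)^2 + 12)/((sin(j) - 2)^3*(sin(j) + 3)^3)
(5) = 2*(12*(1 - c)*(-2*c^2 + 3*c + 9) + (3 - 2*c)*(4*c - 3)^2)/(-2*c^2 + 3*c + 9)^3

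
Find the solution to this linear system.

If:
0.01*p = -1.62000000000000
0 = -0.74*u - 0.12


Then:
p = -162.00
u = -0.16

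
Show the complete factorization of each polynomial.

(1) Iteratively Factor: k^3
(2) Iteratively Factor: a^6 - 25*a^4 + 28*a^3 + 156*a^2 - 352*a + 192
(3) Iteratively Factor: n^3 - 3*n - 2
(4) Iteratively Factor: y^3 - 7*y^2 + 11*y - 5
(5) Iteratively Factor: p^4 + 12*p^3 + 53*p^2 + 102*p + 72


(1) = (k)*(k^2) = k^2*(k)
(2) = (a + 4)*(a^5 - 4*a^4 - 9*a^3 + 64*a^2 - 100*a + 48) = (a - 3)*(a + 4)*(a^4 - a^3 - 12*a^2 + 28*a - 16) = (a - 3)*(a - 2)*(a + 4)*(a^3 + a^2 - 10*a + 8) = (a - 3)*(a - 2)*(a - 1)*(a + 4)*(a^2 + 2*a - 8) = (a - 3)*(a - 2)*(a - 1)*(a + 4)^2*(a - 2)
(3) = (n + 1)*(n^2 - n - 2) = (n + 1)^2*(n - 2)
(4) = (y - 1)*(y^2 - 6*y + 5) = (y - 5)*(y - 1)*(y - 1)
(5) = (p + 4)*(p^3 + 8*p^2 + 21*p + 18) = (p + 3)*(p + 4)*(p^2 + 5*p + 6) = (p + 2)*(p + 3)*(p + 4)*(p + 3)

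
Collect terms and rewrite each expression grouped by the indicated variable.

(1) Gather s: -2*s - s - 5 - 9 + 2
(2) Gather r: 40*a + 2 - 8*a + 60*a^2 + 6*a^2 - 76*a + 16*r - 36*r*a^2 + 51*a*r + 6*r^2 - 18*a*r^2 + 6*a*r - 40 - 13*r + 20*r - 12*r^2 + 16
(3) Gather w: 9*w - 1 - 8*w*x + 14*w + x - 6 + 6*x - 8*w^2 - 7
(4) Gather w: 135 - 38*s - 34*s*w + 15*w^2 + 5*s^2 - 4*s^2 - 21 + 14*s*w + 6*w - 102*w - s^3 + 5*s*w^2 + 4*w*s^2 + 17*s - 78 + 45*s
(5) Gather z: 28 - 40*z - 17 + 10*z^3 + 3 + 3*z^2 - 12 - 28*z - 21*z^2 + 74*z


(1) = -3*s - 12
(2) = 66*a^2 - 44*a + r^2*(-18*a - 6) + r*(-36*a^2 + 57*a + 23) - 22
(3) = -8*w^2 + w*(23 - 8*x) + 7*x - 14
(4) = -s^3 + s^2 + 24*s + w^2*(5*s + 15) + w*(4*s^2 - 20*s - 96) + 36
(5) = 10*z^3 - 18*z^2 + 6*z + 2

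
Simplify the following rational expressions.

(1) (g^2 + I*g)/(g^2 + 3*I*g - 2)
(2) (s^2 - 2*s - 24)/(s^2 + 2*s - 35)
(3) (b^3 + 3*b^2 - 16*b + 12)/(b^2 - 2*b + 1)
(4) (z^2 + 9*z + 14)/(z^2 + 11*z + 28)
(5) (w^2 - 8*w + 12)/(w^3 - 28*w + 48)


(1) = g/(g + 2*I)
(2) = (s^2 - 2*s - 24)/(s^2 + 2*s - 35)
(3) = (b^2 + 4*b - 12)/(b - 1)
(4) = (z + 2)/(z + 4)
(5) = (w - 6)/(w^2 + 2*w - 24)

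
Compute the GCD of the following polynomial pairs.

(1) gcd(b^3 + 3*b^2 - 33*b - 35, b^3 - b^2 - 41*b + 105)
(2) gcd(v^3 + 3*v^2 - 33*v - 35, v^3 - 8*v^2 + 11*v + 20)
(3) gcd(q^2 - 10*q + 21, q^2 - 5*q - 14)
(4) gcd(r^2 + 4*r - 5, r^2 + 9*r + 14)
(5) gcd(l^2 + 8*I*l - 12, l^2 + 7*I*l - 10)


(1) = b^2 + 2*b - 35
(2) = gcd((v - 5)*(v + 1)*(v + 7), (v - 5)*(v - 4)*(v + 1)) = v^2 - 4*v - 5
(3) = gcd((q - 7)*(q - 3), (q - 7)*(q + 2)) = q - 7
(4) = gcd((r - 1)*(r + 5), (r + 2)*(r + 7)) = 1
(5) = gcd((l + 2*I)*(l + 6*I), (l + 2*I)*(l + 5*I)) = l + 2*I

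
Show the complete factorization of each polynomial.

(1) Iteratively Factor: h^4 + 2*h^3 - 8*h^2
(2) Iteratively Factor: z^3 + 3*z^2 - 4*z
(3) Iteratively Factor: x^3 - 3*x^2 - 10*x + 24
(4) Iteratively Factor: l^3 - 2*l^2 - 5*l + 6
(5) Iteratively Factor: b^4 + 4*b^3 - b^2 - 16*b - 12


(1) = (h)*(h^3 + 2*h^2 - 8*h) = h*(h - 2)*(h^2 + 4*h) = h^2*(h - 2)*(h + 4)
(2) = (z + 4)*(z^2 - z) = z*(z + 4)*(z - 1)
(3) = (x - 2)*(x^2 - x - 12) = (x - 2)*(x + 3)*(x - 4)
(4) = (l - 3)*(l^2 + l - 2) = (l - 3)*(l - 1)*(l + 2)
(5) = (b + 3)*(b^3 + b^2 - 4*b - 4) = (b - 2)*(b + 3)*(b^2 + 3*b + 2) = (b - 2)*(b + 1)*(b + 3)*(b + 2)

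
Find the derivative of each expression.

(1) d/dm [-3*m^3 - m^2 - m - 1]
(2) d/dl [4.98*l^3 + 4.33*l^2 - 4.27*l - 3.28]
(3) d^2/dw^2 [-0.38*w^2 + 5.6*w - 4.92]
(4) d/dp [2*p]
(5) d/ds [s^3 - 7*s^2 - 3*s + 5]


(1) = -9*m^2 - 2*m - 1
(2) = 14.94*l^2 + 8.66*l - 4.27
(3) = -0.760000000000000
(4) = 2
(5) = 3*s^2 - 14*s - 3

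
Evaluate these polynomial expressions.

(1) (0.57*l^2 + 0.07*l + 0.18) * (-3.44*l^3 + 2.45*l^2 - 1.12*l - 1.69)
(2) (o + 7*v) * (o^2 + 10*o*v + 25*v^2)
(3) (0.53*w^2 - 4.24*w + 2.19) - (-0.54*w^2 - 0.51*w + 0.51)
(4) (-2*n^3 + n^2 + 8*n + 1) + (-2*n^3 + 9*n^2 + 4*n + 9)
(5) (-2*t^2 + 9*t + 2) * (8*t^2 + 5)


(1) = -1.9608*l^5 + 1.1557*l^4 - 1.0861*l^3 - 0.6007*l^2 - 0.3199*l - 0.3042
(2) = o^3 + 17*o^2*v + 95*o*v^2 + 175*v^3
(3) = 1.07*w^2 - 3.73*w + 1.68
(4) = -4*n^3 + 10*n^2 + 12*n + 10
(5) = -16*t^4 + 72*t^3 + 6*t^2 + 45*t + 10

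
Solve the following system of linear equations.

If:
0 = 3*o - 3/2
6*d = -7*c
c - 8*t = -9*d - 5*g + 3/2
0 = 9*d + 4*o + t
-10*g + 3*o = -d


Then:
c = 183/1129
d = -427/2258
g = 148/1129
o = 1/2
t = -673/2258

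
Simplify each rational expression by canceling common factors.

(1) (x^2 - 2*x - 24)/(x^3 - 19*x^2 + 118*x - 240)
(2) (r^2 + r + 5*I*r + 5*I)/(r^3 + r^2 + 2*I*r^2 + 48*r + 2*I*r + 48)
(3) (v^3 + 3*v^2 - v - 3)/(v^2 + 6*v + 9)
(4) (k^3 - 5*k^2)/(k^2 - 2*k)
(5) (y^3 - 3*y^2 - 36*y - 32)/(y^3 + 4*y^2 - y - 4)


(1) = (x + 4)/(x^2 - 13*x + 40)
(2) = (r + 5*I)/(r^2 + 2*I*r + 48)
(3) = (v^2 - 1)/(v + 3)
(4) = (k^2 - 5*k)/(k - 2)
(5) = (y - 8)/(y - 1)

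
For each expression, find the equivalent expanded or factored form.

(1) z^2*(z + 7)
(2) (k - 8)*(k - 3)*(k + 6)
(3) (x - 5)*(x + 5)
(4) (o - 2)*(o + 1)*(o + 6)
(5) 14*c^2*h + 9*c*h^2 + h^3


(1) = z^3 + 7*z^2
(2) = k^3 - 5*k^2 - 42*k + 144
(3) = x^2 - 25
(4) = o^3 + 5*o^2 - 8*o - 12
(5) = h*(2*c + h)*(7*c + h)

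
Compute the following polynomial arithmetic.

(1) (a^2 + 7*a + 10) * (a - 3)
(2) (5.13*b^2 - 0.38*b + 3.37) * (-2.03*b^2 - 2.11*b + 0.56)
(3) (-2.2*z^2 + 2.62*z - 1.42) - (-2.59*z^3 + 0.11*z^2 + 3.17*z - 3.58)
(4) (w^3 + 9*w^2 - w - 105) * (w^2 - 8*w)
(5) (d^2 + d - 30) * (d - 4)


(1) = a^3 + 4*a^2 - 11*a - 30
(2) = -10.4139*b^4 - 10.0529*b^3 - 3.1665*b^2 - 7.3235*b + 1.8872
(3) = 2.59*z^3 - 2.31*z^2 - 0.55*z + 2.16
(4) = w^5 + w^4 - 73*w^3 - 97*w^2 + 840*w
(5) = d^3 - 3*d^2 - 34*d + 120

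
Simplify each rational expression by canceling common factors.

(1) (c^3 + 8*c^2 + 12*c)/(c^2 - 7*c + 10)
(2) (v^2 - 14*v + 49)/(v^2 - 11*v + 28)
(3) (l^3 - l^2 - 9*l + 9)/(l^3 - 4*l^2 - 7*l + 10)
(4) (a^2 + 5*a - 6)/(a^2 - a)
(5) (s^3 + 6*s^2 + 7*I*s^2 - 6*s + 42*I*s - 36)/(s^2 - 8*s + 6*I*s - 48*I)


(1) = (c^3 + 8*c^2 + 12*c)/(c^2 - 7*c + 10)
(2) = (v - 7)/(v - 4)
(3) = (l^2 - 9)/(l^2 - 3*l - 10)
(4) = (a + 6)/a
(5) = (s^2 + s*(6 + I) + 6*I)/(s - 8)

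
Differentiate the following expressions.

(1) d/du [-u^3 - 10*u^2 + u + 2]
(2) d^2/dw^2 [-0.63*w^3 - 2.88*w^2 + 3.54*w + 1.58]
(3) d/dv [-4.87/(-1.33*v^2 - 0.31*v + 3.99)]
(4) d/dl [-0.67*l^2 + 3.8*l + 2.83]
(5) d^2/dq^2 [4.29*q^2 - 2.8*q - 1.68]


(1) = -3*u^2 - 20*u + 1
(2) = -3.78*w - 5.76
(3) = (-12.9542*v - 1.5097)/(1.33*v^2 + 0.31*v - 3.99)^2
(4) = 3.8 - 1.34*l
(5) = 8.58000000000000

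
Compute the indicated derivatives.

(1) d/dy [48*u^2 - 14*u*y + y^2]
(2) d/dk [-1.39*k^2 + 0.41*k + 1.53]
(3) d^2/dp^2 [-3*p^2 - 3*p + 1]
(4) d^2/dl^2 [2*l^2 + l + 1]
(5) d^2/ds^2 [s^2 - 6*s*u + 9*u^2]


(1) = -14*u + 2*y
(2) = 0.41 - 2.78*k
(3) = -6
(4) = 4
(5) = 2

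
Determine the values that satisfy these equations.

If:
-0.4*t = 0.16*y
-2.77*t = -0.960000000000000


Then:
t = 0.35
y = -0.87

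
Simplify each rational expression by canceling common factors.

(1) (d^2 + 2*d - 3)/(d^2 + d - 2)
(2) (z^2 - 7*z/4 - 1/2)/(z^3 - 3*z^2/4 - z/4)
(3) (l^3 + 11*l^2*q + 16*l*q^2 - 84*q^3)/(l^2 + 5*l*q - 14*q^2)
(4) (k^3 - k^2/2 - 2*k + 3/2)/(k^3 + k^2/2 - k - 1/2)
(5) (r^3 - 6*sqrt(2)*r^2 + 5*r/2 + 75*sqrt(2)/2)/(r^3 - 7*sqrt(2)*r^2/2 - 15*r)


(1) = (d + 3)/(d + 2)
(2) = (z - 2)/(z^2 - z)
(3) = l + 6*q
(4) = (2*k^2 + k - 3)/(2*k^2 + 3*k + 1)
(5) = (4*r - 10*sqrt(2))/(4*r)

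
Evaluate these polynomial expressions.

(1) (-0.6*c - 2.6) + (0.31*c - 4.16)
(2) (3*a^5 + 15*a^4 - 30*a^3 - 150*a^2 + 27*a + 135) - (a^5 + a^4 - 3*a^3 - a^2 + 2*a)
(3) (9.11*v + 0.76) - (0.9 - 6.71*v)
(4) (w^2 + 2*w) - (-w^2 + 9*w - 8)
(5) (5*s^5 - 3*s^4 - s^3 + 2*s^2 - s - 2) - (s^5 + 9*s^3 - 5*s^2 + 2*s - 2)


(1) = -0.29*c - 6.76
(2) = 2*a^5 + 14*a^4 - 27*a^3 - 149*a^2 + 25*a + 135
(3) = 15.82*v - 0.14
(4) = 2*w^2 - 7*w + 8
(5) = 4*s^5 - 3*s^4 - 10*s^3 + 7*s^2 - 3*s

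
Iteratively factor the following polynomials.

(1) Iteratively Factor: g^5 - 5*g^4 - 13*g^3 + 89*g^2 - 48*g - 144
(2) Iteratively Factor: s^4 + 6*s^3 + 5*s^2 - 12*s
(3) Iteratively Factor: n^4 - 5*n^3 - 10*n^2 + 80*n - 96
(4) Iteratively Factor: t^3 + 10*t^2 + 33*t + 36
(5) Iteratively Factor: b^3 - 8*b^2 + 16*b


(1) = (g - 4)*(g^4 - g^3 - 17*g^2 + 21*g + 36) = (g - 4)*(g - 3)*(g^3 + 2*g^2 - 11*g - 12) = (g - 4)*(g - 3)*(g + 1)*(g^2 + g - 12) = (g - 4)*(g - 3)*(g + 1)*(g + 4)*(g - 3)
(2) = (s + 3)*(s^3 + 3*s^2 - 4*s) = (s - 1)*(s + 3)*(s^2 + 4*s) = (s - 1)*(s + 3)*(s + 4)*(s)
(3) = (n - 3)*(n^3 - 2*n^2 - 16*n + 32) = (n - 4)*(n - 3)*(n^2 + 2*n - 8) = (n - 4)*(n - 3)*(n - 2)*(n + 4)
(4) = (t + 3)*(t^2 + 7*t + 12) = (t + 3)^2*(t + 4)
(5) = (b)*(b^2 - 8*b + 16) = b*(b - 4)*(b - 4)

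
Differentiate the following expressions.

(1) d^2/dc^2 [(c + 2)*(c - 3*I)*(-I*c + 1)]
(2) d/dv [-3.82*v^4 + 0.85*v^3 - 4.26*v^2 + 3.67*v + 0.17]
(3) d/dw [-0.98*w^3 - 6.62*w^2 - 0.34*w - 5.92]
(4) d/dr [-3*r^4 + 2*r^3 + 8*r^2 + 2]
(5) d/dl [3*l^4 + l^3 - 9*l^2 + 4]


(1) = -6*I*c - 4 - 4*I
(2) = -15.28*v^3 + 2.55*v^2 - 8.52*v + 3.67
(3) = -2.94*w^2 - 13.24*w - 0.34
(4) = 2*r*(-6*r^2 + 3*r + 8)
(5) = 3*l*(4*l^2 + l - 6)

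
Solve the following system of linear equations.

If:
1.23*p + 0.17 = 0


Then:
p = -0.14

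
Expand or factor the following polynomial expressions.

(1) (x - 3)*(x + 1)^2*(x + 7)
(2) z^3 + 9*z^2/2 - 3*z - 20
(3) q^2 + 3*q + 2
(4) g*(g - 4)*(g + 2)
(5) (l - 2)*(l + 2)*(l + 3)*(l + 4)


(1) = x^4 + 6*x^3 - 12*x^2 - 38*x - 21
(2) = (z - 2)*(z + 5/2)*(z + 4)
(3) = (q + 1)*(q + 2)
(4) = g^3 - 2*g^2 - 8*g
(5) = l^4 + 7*l^3 + 8*l^2 - 28*l - 48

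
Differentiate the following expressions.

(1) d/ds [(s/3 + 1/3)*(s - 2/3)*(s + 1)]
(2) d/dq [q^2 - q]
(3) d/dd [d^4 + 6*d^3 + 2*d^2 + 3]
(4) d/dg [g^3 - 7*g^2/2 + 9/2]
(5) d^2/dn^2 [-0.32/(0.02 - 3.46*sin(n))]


(1) = (s + 1)*(9*s - 1)/9
(2) = 2*q - 1
(3) = 2*d*(2*d^2 + 9*d + 2)
(4) = g*(3*g - 7)
(5) = (-3.830912*sin(n)^2 - 0.022144*sin(n) + 7.661824)/(3.46*sin(n) - 0.02)^3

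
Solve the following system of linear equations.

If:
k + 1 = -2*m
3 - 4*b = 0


Then:
b = 3/4
k = -2*m - 1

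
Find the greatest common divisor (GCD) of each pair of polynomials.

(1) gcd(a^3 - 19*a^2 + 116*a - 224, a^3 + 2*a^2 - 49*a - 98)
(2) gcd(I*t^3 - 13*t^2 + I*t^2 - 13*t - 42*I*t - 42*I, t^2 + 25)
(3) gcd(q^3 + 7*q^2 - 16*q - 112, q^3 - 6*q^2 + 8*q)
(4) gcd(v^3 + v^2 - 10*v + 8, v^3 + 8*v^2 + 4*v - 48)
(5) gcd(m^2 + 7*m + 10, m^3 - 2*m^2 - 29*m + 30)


(1) = a - 7
(2) = 1
(3) = gcd((q - 4)*(q + 4)*(q + 7), q*(q - 4)*(q - 2)) = q - 4
(4) = v^2 + 2*v - 8
(5) = m + 5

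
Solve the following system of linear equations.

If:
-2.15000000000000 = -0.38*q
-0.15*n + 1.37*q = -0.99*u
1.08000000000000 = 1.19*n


Then:
n = 0.91
q = 5.66
u = -7.69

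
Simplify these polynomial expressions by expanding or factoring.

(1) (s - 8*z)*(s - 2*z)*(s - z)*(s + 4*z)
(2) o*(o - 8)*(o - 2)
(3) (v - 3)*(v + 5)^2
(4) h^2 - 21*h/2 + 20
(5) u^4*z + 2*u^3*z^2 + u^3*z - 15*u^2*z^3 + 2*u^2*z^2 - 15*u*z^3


(1) = s^4 - 7*s^3*z - 18*s^2*z^2 + 88*s*z^3 - 64*z^4
(2) = o^3 - 10*o^2 + 16*o
(3) = v^3 + 7*v^2 - 5*v - 75
(4) = (h - 8)*(h - 5/2)
(5) = u*(u - 3*z)*(u + 5*z)*(u*z + z)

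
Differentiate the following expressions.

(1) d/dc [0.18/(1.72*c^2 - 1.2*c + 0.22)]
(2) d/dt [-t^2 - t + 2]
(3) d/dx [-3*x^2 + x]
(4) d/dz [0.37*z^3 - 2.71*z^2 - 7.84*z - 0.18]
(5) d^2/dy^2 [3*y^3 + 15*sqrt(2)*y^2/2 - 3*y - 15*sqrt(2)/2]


(1) = (0.216 - 0.6192*c)/(1.72*c^2 - 1.2*c + 0.22)^2
(2) = -2*t - 1
(3) = 1 - 6*x
(4) = 1.11*z^2 - 5.42*z - 7.84
(5) = 18*y + 15*sqrt(2)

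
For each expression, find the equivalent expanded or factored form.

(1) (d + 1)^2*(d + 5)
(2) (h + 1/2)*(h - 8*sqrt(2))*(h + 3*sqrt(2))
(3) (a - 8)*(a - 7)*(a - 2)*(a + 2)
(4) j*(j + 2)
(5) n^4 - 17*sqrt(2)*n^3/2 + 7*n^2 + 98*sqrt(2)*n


(1) = d^3 + 7*d^2 + 11*d + 5
(2) = h^3 - 5*sqrt(2)*h^2 + h^2/2 - 48*h - 5*sqrt(2)*h/2 - 24
(3) = a^4 - 15*a^3 + 52*a^2 + 60*a - 224
(4) = j^2 + 2*j
(5) = n*(n - 7*sqrt(2))*(n - 7*sqrt(2)/2)*(n + 2*sqrt(2))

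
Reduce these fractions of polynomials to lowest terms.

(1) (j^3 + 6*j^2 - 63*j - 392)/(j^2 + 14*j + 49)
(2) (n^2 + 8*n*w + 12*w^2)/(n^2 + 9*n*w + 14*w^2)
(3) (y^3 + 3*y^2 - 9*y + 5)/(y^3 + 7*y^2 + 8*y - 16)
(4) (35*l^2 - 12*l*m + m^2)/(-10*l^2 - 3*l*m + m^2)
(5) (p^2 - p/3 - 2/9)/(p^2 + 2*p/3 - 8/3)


(1) = j - 8
(2) = (n + 6*w)/(n + 7*w)
(3) = (y^2 + 4*y - 5)/(y^2 + 8*y + 16)
(4) = (-7*l + m)/(2*l + m)
(5) = (9*p^2 - 3*p - 2)/(9*p^2 + 6*p - 24)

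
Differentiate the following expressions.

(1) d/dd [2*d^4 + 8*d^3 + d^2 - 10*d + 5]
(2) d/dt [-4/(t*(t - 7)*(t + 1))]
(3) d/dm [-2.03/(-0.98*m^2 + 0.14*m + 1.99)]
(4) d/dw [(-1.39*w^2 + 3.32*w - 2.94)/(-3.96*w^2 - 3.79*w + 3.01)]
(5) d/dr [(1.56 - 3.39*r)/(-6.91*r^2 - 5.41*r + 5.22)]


(1) = 8*d^3 + 24*d^2 + 2*d - 10
(2) = 4*(3*t^2 - 12*t - 7)/(t^2*(t^4 - 12*t^3 + 22*t^2 + 84*t + 49))
(3) = (0.2842 - 3.9788*m)/(-0.98*m^2 + 0.14*m + 1.99)^2
(4) = (18.4153*w^2 - 31.6526*w - 1.1494)/(15.6816*w^4 + 30.0168*w^3 - 9.4751*w^2 - 22.8158*w + 9.0601)
(5) = (-23.4249*r^2 + 21.5592*r - 9.2562)/(47.7481*r^4 + 74.7662*r^3 - 42.8723*r^2 - 56.4804*r + 27.2484)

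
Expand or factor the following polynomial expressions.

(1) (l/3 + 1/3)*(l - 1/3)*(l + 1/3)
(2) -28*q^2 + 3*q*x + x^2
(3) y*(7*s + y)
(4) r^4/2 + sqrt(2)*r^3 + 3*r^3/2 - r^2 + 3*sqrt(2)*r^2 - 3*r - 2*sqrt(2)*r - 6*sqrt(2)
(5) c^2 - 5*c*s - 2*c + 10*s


(1) = l^3/3 + l^2/3 - l/27 - 1/27
(2) = (-4*q + x)*(7*q + x)
(3) = 7*s*y + y^2
(4) = (r/2 + sqrt(2))*(r + 3)*(r - sqrt(2))*(r + sqrt(2))
(5) = (c - 2)*(c - 5*s)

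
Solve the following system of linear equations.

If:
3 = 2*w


Then:
w = 3/2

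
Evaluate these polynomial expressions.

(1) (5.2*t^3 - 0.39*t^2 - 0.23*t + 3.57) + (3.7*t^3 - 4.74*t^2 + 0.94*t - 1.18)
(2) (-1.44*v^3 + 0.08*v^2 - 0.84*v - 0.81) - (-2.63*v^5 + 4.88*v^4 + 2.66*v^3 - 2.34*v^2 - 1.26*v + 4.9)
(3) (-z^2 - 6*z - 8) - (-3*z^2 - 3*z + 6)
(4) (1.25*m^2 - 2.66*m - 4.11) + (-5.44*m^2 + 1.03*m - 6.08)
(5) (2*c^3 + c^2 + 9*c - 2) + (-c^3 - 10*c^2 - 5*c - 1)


(1) = 8.9*t^3 - 5.13*t^2 + 0.71*t + 2.39
(2) = 2.63*v^5 - 4.88*v^4 - 4.1*v^3 + 2.42*v^2 + 0.42*v - 5.71
(3) = 2*z^2 - 3*z - 14
(4) = -4.19*m^2 - 1.63*m - 10.19
(5) = c^3 - 9*c^2 + 4*c - 3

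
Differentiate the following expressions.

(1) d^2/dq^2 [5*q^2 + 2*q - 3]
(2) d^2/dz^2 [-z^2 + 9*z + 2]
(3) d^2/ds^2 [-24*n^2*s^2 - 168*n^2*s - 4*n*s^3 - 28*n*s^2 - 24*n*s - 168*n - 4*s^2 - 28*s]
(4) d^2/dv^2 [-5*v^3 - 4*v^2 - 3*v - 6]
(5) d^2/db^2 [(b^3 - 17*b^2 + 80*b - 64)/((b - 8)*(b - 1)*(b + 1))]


(1) = 10
(2) = -2
(3) = -48*n^2 - 24*n*s - 56*n - 8
(4) = -30*v - 8
(5) = -18/(b^3 + 3*b^2 + 3*b + 1)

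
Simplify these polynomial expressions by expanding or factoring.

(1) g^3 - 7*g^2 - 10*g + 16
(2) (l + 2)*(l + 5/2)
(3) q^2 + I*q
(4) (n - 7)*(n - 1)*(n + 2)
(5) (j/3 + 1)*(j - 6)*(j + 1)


(1) = (g - 8)*(g - 1)*(g + 2)
(2) = l^2 + 9*l/2 + 5
(3) = q*(q + I)
(4) = n^3 - 6*n^2 - 9*n + 14
(5) = j^3/3 - 2*j^2/3 - 7*j - 6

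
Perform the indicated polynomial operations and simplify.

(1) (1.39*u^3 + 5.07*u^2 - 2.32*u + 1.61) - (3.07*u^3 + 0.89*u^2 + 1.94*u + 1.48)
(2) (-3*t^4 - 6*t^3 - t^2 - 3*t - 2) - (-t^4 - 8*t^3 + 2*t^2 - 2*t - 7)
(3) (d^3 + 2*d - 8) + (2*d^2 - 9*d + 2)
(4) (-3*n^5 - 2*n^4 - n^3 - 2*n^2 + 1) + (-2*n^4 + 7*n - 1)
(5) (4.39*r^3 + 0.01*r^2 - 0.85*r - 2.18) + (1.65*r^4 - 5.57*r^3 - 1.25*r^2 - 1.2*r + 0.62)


(1) = -1.68*u^3 + 4.18*u^2 - 4.26*u + 0.13
(2) = -2*t^4 + 2*t^3 - 3*t^2 - t + 5
(3) = d^3 + 2*d^2 - 7*d - 6
(4) = -3*n^5 - 4*n^4 - n^3 - 2*n^2 + 7*n
(5) = 1.65*r^4 - 1.18*r^3 - 1.24*r^2 - 2.05*r - 1.56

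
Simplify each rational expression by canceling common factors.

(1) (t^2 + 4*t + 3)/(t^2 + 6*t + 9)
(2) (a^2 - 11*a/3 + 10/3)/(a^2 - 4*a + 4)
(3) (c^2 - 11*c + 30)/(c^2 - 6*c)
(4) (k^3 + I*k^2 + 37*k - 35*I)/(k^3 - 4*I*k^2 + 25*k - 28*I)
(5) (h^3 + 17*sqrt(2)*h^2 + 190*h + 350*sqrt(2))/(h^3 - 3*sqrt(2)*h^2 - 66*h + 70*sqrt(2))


(1) = (t + 1)/(t + 3)
(2) = (3*a - 5)/(3*a - 6)
(3) = (c - 5)/c
(4) = (k^2 + 2*I*k + 35)/(k^2 - 3*I*k + 28)
(5) = (h^2 + 12*sqrt(2)*h + 70)/(h^2 - 8*sqrt(2)*h + 14)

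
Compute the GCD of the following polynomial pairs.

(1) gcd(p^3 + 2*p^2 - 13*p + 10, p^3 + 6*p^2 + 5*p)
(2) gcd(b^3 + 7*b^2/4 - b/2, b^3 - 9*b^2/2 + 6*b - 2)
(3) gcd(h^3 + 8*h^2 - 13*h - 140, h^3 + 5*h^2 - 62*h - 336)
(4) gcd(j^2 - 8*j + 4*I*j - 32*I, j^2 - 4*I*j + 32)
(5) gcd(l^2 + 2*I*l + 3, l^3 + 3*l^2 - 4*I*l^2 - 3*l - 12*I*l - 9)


(1) = p + 5
(2) = gcd(b*(b - 1/4)*(b + 2), (b - 2)^2*(b - 1/2)) = 1
(3) = h + 7
(4) = j + 4*I
(5) = l - I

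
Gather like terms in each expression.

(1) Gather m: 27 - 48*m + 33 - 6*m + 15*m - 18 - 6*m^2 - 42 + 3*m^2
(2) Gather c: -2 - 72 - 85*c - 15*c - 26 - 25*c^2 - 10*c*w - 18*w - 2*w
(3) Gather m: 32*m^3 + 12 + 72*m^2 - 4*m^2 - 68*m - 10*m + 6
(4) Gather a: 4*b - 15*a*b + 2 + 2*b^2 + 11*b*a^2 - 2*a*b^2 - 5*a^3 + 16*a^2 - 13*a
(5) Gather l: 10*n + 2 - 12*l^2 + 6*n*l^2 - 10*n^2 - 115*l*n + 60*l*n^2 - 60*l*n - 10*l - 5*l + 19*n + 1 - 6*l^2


(1) = -3*m^2 - 39*m
(2) = -25*c^2 + c*(-10*w - 100) - 20*w - 100
(3) = 32*m^3 + 68*m^2 - 78*m + 18
(4) = -5*a^3 + a^2*(11*b + 16) + a*(-2*b^2 - 15*b - 13) + 2*b^2 + 4*b + 2
(5) = l^2*(6*n - 18) + l*(60*n^2 - 175*n - 15) - 10*n^2 + 29*n + 3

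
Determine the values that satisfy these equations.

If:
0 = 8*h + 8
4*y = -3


Then:
h = -1
y = -3/4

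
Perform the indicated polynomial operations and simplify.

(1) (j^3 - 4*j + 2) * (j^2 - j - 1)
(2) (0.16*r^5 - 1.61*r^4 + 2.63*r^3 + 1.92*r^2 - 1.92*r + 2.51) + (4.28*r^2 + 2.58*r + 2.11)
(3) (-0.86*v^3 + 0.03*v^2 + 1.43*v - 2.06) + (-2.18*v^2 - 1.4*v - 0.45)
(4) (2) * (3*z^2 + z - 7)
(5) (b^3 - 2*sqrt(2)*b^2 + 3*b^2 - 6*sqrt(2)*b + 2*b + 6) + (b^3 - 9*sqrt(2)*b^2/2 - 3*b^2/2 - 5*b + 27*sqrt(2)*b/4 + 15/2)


(1) = j^5 - j^4 - 5*j^3 + 6*j^2 + 2*j - 2
(2) = 0.16*r^5 - 1.61*r^4 + 2.63*r^3 + 6.2*r^2 + 0.66*r + 4.62
(3) = -0.86*v^3 - 2.15*v^2 + 0.03*v - 2.51
(4) = 6*z^2 + 2*z - 14
(5) = 2*b^3 - 13*sqrt(2)*b^2/2 + 3*b^2/2 - 3*b + 3*sqrt(2)*b/4 + 27/2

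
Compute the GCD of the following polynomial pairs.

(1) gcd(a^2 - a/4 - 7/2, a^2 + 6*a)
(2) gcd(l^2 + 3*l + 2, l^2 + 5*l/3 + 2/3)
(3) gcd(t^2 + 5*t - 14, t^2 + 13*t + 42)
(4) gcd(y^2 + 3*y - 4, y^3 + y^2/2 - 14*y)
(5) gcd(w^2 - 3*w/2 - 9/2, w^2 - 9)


(1) = 1
(2) = gcd((l + 1)*(l + 2), (l + 2/3)*(l + 1)) = l + 1
(3) = t + 7
(4) = gcd((y - 1)*(y + 4), y*(y - 7/2)*(y + 4)) = y + 4
(5) = gcd((w - 3)*(w + 3/2), (w - 3)*(w + 3)) = w - 3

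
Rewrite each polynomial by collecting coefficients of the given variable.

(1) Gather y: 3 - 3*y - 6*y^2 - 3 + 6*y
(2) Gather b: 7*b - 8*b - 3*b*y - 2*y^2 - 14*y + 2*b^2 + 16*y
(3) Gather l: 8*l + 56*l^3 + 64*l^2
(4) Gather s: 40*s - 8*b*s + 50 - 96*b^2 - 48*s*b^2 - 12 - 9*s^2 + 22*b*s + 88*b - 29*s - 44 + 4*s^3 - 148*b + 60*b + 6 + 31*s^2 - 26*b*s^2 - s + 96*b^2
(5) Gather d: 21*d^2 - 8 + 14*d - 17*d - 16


(1) = -6*y^2 + 3*y
(2) = 2*b^2 + b*(-3*y - 1) - 2*y^2 + 2*y
(3) = 56*l^3 + 64*l^2 + 8*l
(4) = 4*s^3 + s^2*(22 - 26*b) + s*(-48*b^2 + 14*b + 10)
(5) = 21*d^2 - 3*d - 24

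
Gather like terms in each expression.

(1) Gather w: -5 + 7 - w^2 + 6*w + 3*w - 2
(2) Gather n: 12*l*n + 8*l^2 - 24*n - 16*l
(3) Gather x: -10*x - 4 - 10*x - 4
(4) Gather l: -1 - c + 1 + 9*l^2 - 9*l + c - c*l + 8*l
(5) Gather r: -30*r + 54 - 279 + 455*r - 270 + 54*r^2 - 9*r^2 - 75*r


(1) = -w^2 + 9*w
(2) = 8*l^2 - 16*l + n*(12*l - 24)
(3) = -20*x - 8
(4) = 9*l^2 + l*(-c - 1)
(5) = 45*r^2 + 350*r - 495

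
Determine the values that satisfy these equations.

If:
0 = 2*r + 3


Then:
r = -3/2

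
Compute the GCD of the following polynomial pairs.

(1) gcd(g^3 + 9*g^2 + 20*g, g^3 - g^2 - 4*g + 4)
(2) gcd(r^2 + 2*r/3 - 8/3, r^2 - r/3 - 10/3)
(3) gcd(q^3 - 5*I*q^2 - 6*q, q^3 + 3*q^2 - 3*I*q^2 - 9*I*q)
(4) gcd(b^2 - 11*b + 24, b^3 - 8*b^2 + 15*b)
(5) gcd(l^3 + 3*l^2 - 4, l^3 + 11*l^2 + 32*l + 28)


(1) = gcd(g*(g + 4)*(g + 5), (g - 2)*(g - 1)*(g + 2)) = 1
(2) = 1
(3) = gcd(q*(q - 3*I)*(q - 2*I), q*(q + 3)*(q - 3*I)) = q^2 - 3*I*q
(4) = gcd((b - 8)*(b - 3), b*(b - 5)*(b - 3)) = b - 3
(5) = l^2 + 4*l + 4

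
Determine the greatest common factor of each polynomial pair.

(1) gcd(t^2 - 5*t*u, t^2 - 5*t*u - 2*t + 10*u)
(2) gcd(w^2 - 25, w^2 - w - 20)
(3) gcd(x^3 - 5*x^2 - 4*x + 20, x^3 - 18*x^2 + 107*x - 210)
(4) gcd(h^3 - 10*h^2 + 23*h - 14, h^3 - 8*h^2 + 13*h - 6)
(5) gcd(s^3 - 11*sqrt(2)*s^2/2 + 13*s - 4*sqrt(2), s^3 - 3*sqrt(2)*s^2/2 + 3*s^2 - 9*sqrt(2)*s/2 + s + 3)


(1) = gcd(t*(t - 5*u), (t - 2)*(t - 5*u)) = t - 5*u
(2) = gcd((w - 5)*(w + 5), (w - 5)*(w + 4)) = w - 5
(3) = x - 5
(4) = gcd((h - 7)*(h - 2)*(h - 1), (h - 6)*(h - 1)^2) = h - 1
(5) = gcd((s - 4*sqrt(2))*(s - sqrt(2))*(s - sqrt(2)/2), (s + 3)*(s - sqrt(2))*(s - sqrt(2)/2)) = s^2 - 3*sqrt(2)*s/2 + 1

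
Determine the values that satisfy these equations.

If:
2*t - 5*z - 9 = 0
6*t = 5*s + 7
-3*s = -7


Then:
s = 7/3
t = 28/9
z = -5/9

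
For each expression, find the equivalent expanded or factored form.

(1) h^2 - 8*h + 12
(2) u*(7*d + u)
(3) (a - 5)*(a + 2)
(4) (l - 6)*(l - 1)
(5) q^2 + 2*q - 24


(1) = (h - 6)*(h - 2)
(2) = 7*d*u + u^2
(3) = a^2 - 3*a - 10
(4) = l^2 - 7*l + 6
(5) = (q - 4)*(q + 6)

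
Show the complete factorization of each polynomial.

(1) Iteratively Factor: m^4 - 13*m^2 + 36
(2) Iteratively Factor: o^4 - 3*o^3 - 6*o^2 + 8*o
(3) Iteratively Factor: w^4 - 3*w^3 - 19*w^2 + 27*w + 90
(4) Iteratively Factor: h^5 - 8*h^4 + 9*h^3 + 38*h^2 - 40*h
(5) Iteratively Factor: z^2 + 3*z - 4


(1) = (m - 2)*(m^3 + 2*m^2 - 9*m - 18) = (m - 2)*(m + 2)*(m^2 - 9) = (m - 3)*(m - 2)*(m + 2)*(m + 3)
(2) = (o + 2)*(o^3 - 5*o^2 + 4*o) = (o - 4)*(o + 2)*(o^2 - o) = (o - 4)*(o - 1)*(o + 2)*(o)
(3) = (w + 3)*(w^3 - 6*w^2 - w + 30) = (w - 5)*(w + 3)*(w^2 - w - 6) = (w - 5)*(w + 2)*(w + 3)*(w - 3)
(4) = (h - 1)*(h^4 - 7*h^3 + 2*h^2 + 40*h) = (h - 1)*(h + 2)*(h^3 - 9*h^2 + 20*h) = h*(h - 1)*(h + 2)*(h^2 - 9*h + 20) = h*(h - 5)*(h - 1)*(h + 2)*(h - 4)
(5) = (z - 1)*(z + 4)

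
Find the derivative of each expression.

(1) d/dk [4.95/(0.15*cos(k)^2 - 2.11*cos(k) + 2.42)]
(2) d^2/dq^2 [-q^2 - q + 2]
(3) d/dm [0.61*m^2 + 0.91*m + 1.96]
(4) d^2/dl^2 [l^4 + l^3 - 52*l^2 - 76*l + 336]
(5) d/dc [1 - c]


(1) = (1.485*cos(k) - 10.4445)*sin(k)/(0.15*cos(k)^2 - 2.11*cos(k) + 2.42)^2
(2) = -2
(3) = 1.22*m + 0.91
(4) = 12*l^2 + 6*l - 104
(5) = -1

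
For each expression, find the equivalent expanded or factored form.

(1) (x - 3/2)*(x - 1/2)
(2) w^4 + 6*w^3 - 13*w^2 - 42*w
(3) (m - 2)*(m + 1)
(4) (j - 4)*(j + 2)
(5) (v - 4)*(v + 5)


(1) = x^2 - 2*x + 3/4
(2) = w*(w - 3)*(w + 2)*(w + 7)
(3) = m^2 - m - 2
(4) = j^2 - 2*j - 8
(5) = v^2 + v - 20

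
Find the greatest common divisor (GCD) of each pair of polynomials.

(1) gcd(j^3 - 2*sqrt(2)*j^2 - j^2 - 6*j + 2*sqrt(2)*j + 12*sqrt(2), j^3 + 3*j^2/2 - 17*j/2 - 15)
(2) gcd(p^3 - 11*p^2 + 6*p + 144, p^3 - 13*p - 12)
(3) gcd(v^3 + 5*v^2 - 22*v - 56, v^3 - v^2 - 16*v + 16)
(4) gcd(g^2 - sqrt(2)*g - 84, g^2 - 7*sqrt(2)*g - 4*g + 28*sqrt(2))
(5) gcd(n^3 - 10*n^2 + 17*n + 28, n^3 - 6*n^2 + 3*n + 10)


(1) = gcd((j - 3)*(j + 2)*(j - 2*sqrt(2)), (j - 3)*(j + 2)*(j + 5/2)) = j^2 - j - 6
(2) = gcd((p - 8)*(p - 6)*(p + 3), (p - 4)*(p + 1)*(p + 3)) = p + 3
(3) = gcd((v - 4)*(v + 2)*(v + 7), (v - 4)*(v - 1)*(v + 4)) = v - 4
(4) = g - 7*sqrt(2)
(5) = n + 1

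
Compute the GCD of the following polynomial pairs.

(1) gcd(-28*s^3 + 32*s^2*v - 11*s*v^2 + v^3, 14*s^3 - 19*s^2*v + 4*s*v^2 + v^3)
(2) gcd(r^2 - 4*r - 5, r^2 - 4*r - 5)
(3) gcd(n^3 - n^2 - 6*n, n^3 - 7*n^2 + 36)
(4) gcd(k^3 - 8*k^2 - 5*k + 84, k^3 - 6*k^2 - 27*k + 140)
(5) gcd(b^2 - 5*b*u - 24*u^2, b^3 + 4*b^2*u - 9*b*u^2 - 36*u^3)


(1) = 2*s - v
(2) = r^2 - 4*r - 5
(3) = gcd(n*(n - 3)*(n + 2), (n - 6)*(n - 3)*(n + 2)) = n^2 - n - 6
(4) = gcd((k - 7)*(k - 4)*(k + 3), (k - 7)*(k - 4)*(k + 5)) = k^2 - 11*k + 28
(5) = gcd((b - 8*u)*(b + 3*u), (b - 3*u)*(b + 3*u)*(b + 4*u)) = b + 3*u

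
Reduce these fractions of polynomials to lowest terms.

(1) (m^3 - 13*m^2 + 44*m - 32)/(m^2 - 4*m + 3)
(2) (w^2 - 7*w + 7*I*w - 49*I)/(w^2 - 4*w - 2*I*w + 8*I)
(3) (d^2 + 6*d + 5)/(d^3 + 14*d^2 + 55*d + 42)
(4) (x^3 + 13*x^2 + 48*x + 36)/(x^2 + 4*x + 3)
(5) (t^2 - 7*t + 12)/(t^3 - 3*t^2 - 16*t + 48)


(1) = (m^2 - 12*m + 32)/(m - 3)
(2) = (w^2 + w*(-7 + 7*I) - 49*I)/(w^2 + w*(-4 - 2*I) + 8*I)
(3) = (d + 5)/(d^2 + 13*d + 42)
(4) = (x^2 + 12*x + 36)/(x + 3)
(5) = 1/(t + 4)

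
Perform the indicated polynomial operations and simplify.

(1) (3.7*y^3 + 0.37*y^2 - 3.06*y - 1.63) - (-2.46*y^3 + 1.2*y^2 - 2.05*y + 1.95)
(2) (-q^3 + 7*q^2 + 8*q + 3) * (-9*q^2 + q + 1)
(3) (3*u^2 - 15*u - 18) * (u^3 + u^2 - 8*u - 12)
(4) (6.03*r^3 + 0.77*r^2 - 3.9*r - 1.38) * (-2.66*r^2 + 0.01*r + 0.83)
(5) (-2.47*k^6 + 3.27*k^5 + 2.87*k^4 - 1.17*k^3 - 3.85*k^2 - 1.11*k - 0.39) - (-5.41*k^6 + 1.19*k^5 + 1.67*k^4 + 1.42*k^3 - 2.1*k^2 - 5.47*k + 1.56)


(1) = 6.16*y^3 - 0.83*y^2 - 1.01*y - 3.58
(2) = 9*q^5 - 64*q^4 - 66*q^3 - 12*q^2 + 11*q + 3
(3) = 3*u^5 - 12*u^4 - 57*u^3 + 66*u^2 + 324*u + 216
(4) = -16.0398*r^5 - 1.9879*r^4 + 15.3866*r^3 + 4.2709*r^2 - 3.2508*r - 1.1454
(5) = 2.94*k^6 + 2.08*k^5 + 1.2*k^4 - 2.59*k^3 - 1.75*k^2 + 4.36*k - 1.95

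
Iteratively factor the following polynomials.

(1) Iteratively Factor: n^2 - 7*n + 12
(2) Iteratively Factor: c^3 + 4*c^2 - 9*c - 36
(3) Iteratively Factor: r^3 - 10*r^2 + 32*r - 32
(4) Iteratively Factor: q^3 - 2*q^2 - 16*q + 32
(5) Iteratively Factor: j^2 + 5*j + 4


(1) = (n - 4)*(n - 3)
(2) = (c + 3)*(c^2 + c - 12) = (c + 3)*(c + 4)*(c - 3)
(3) = (r - 2)*(r^2 - 8*r + 16) = (r - 4)*(r - 2)*(r - 4)
(4) = (q - 4)*(q^2 + 2*q - 8) = (q - 4)*(q + 4)*(q - 2)
(5) = (j + 4)*(j + 1)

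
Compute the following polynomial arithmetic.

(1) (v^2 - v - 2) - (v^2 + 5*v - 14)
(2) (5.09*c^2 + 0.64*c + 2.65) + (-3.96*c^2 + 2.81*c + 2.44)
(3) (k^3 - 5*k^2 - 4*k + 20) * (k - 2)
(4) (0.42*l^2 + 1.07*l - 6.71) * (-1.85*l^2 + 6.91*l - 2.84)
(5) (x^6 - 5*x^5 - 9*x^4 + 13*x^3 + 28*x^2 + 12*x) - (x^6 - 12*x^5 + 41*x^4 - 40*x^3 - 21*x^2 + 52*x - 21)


(1) = 12 - 6*v
(2) = 1.13*c^2 + 3.45*c + 5.09
(3) = k^4 - 7*k^3 + 6*k^2 + 28*k - 40
(4) = -0.777*l^4 + 0.9227*l^3 + 18.6144*l^2 - 49.4049*l + 19.0564
(5) = 7*x^5 - 50*x^4 + 53*x^3 + 49*x^2 - 40*x + 21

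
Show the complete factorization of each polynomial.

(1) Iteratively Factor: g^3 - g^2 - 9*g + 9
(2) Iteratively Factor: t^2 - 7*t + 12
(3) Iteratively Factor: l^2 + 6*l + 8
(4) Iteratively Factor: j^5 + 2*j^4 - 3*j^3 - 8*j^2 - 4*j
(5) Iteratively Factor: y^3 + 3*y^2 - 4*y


(1) = (g - 3)*(g^2 + 2*g - 3) = (g - 3)*(g + 3)*(g - 1)
(2) = (t - 4)*(t - 3)
(3) = (l + 4)*(l + 2)
(4) = (j + 1)*(j^4 + j^3 - 4*j^2 - 4*j) = (j + 1)^2*(j^3 - 4*j) = (j - 2)*(j + 1)^2*(j^2 + 2*j) = (j - 2)*(j + 1)^2*(j + 2)*(j)
(5) = (y)*(y^2 + 3*y - 4) = y*(y + 4)*(y - 1)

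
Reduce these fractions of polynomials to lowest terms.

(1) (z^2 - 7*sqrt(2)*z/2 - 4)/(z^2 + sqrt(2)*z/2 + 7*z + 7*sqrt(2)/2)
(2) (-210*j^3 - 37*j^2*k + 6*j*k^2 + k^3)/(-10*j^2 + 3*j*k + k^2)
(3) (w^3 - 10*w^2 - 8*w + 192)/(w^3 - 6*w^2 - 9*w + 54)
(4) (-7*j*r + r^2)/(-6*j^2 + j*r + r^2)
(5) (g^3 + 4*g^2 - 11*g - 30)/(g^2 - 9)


(1) = (4*z - 16*sqrt(2))/(4*z + 28)
(2) = (42*j^2 - j*k - k^2)/(2*j - k)
(3) = (w^2 - 4*w - 32)/(w^2 - 9)
(4) = (-7*j*r + r^2)/(-6*j^2 + j*r + r^2)
(5) = (g^2 + 7*g + 10)/(g + 3)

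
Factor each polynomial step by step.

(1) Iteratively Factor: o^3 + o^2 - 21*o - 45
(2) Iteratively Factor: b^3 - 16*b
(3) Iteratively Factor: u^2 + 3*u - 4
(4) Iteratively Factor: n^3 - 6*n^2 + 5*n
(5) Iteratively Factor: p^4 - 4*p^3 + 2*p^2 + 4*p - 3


(1) = (o - 5)*(o^2 + 6*o + 9) = (o - 5)*(o + 3)*(o + 3)
(2) = (b + 4)*(b^2 - 4*b) = b*(b + 4)*(b - 4)
(3) = (u - 1)*(u + 4)
(4) = (n - 1)*(n^2 - 5*n) = (n - 5)*(n - 1)*(n)
(5) = (p - 1)*(p^3 - 3*p^2 - p + 3) = (p - 1)^2*(p^2 - 2*p - 3) = (p - 1)^2*(p + 1)*(p - 3)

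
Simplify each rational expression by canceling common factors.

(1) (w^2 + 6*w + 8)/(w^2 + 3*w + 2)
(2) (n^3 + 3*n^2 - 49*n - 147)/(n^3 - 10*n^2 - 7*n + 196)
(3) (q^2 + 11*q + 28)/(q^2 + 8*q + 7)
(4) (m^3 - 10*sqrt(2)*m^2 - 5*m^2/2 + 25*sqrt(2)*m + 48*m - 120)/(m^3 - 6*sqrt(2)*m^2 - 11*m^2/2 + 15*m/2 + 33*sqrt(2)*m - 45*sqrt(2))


(1) = (w + 4)/(w + 1)
(2) = (n^2 + 10*n + 21)/(n^2 - 3*n - 28)
(3) = (q + 4)/(q + 1)
(4) = (4*m - 16*sqrt(2))/(4*m - 12)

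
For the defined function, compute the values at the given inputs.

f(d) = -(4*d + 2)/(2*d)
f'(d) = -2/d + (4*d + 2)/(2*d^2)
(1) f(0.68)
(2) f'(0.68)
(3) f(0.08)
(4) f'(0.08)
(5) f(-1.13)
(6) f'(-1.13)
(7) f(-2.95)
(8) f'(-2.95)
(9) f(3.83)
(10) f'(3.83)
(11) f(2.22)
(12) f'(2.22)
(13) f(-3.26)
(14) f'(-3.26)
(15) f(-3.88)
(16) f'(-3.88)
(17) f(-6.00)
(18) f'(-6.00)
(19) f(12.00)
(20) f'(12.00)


(1) = -3.47
(2) = 2.16
(3) = -14.50
(4) = 156.25
(5) = -1.12
(6) = 0.78
(7) = -1.66
(8) = 0.11
(9) = -2.26
(10) = 0.07
(11) = -2.45
(12) = 0.20
(13) = -1.69
(14) = 0.09
(15) = -1.74
(16) = 0.07
(17) = -1.83
(18) = 0.03
(19) = -2.08
(20) = 0.01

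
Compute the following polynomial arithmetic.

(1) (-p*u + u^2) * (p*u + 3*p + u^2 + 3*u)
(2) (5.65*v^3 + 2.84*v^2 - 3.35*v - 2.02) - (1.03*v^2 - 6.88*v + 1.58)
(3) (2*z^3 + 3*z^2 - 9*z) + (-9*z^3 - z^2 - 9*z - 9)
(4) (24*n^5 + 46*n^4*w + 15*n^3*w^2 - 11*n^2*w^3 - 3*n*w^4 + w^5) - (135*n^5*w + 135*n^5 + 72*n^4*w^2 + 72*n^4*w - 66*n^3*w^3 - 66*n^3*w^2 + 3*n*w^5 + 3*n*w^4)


(1) = -p^2*u^2 - 3*p^2*u + u^4 + 3*u^3
(2) = 5.65*v^3 + 1.81*v^2 + 3.53*v - 3.6
(3) = -7*z^3 + 2*z^2 - 18*z - 9
(4) = -135*n^5*w - 111*n^5 - 72*n^4*w^2 - 26*n^4*w + 66*n^3*w^3 + 81*n^3*w^2 - 11*n^2*w^3 - 3*n*w^5 - 6*n*w^4 + w^5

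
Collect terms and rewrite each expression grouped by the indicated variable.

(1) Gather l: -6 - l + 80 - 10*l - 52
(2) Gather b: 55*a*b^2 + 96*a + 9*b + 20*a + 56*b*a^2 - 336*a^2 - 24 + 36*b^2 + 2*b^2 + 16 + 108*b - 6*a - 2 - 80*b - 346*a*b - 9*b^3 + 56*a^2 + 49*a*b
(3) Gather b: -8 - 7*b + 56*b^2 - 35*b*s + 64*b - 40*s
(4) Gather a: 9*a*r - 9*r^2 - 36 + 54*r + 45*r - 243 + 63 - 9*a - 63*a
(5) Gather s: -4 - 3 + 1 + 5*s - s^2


(1) = 22 - 11*l
(2) = -280*a^2 + 110*a - 9*b^3 + b^2*(55*a + 38) + b*(56*a^2 - 297*a + 37) - 10
(3) = 56*b^2 + b*(57 - 35*s) - 40*s - 8
(4) = a*(9*r - 72) - 9*r^2 + 99*r - 216
(5) = -s^2 + 5*s - 6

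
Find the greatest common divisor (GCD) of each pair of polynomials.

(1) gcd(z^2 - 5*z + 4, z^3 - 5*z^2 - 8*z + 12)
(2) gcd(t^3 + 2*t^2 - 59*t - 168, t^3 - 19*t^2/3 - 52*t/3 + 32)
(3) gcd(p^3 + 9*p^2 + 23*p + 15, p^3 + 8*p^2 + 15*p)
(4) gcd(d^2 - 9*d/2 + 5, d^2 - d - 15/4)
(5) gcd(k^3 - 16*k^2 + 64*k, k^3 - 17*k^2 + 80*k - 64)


(1) = gcd((z - 4)*(z - 1), (z - 6)*(z - 1)*(z + 2)) = z - 1
(2) = t^2 - 5*t - 24
(3) = gcd((p + 1)*(p + 3)*(p + 5), p*(p + 3)*(p + 5)) = p^2 + 8*p + 15
(4) = d - 5/2
(5) = gcd(k*(k - 8)^2, (k - 8)^2*(k - 1)) = k^2 - 16*k + 64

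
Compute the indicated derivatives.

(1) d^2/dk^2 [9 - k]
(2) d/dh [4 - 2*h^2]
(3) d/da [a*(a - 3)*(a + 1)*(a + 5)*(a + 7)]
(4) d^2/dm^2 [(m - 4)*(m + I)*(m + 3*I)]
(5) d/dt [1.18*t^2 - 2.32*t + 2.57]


(1) = 0
(2) = -4*h
(3) = 5*a^4 + 40*a^3 + 24*a^2 - 212*a - 105
(4) = 6*m - 8 + 8*I
(5) = 2.36*t - 2.32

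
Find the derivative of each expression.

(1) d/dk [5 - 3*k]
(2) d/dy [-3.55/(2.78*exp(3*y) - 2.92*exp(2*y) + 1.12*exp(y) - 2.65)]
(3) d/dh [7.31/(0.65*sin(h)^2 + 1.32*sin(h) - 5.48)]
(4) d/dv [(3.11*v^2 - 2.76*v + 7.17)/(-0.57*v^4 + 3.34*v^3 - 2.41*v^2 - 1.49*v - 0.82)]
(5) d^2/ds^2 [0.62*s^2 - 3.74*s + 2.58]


(1) = -3
(2) = (29.607*exp(2*y) - 20.732*exp(y) + 3.976)*exp(y)/(2.78*exp(3*y) - 2.92*exp(2*y) + 1.12*exp(y) - 2.65)^2
(3) = -(9.503*sin(h) + 9.6492)*cos(h)/(0.65*sin(h)^2 + 1.32*sin(h) - 5.48)^2
(4) = (3.5454*v^5 - 15.107*v^4 + 34.7844*v^3 - 83.1289*v^2 + 29.459*v + 12.9465)/(0.3249*v^8 - 3.8076*v^7 + 13.903*v^6 - 14.4002*v^5 - 3.2103*v^4 + 1.7042*v^3 + 6.1725*v^2 + 2.4436*v + 0.6724)
(5) = 1.24000000000000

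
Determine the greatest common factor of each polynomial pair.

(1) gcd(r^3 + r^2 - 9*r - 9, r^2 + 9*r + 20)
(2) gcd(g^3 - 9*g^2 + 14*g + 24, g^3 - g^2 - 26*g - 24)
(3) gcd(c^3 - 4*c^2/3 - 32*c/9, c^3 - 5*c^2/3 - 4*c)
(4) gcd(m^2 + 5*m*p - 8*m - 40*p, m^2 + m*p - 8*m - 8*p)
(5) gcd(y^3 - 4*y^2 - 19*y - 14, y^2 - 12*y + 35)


(1) = gcd((r - 3)*(r + 1)*(r + 3), (r + 4)*(r + 5)) = 1
(2) = g^2 - 5*g - 6
(3) = gcd(c*(c - 8/3)*(c + 4/3), c*(c - 3)*(c + 4/3)) = c^2 + 4*c/3
(4) = m - 8
(5) = y - 7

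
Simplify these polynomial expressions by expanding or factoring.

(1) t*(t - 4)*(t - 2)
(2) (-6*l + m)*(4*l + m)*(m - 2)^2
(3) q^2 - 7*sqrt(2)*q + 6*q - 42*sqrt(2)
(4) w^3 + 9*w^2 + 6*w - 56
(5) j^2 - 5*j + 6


(1) = t^3 - 6*t^2 + 8*t
(2) = -24*l^2*m^2 + 96*l^2*m - 96*l^2 - 2*l*m^3 + 8*l*m^2 - 8*l*m + m^4 - 4*m^3 + 4*m^2
(3) = (q + 6)*(q - 7*sqrt(2))
(4) = (w - 2)*(w + 4)*(w + 7)
(5) = (j - 3)*(j - 2)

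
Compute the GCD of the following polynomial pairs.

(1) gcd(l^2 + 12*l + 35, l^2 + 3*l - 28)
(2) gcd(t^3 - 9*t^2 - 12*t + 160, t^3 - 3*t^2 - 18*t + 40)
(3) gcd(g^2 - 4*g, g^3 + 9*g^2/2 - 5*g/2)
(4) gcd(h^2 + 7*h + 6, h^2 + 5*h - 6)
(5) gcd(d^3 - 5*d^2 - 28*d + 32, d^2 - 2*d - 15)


(1) = l + 7
(2) = gcd((t - 8)*(t - 5)*(t + 4), (t - 5)*(t - 2)*(t + 4)) = t^2 - t - 20
(3) = gcd(g*(g - 4), g*(g - 1/2)*(g + 5)) = g
(4) = gcd((h + 1)*(h + 6), (h - 1)*(h + 6)) = h + 6
(5) = 1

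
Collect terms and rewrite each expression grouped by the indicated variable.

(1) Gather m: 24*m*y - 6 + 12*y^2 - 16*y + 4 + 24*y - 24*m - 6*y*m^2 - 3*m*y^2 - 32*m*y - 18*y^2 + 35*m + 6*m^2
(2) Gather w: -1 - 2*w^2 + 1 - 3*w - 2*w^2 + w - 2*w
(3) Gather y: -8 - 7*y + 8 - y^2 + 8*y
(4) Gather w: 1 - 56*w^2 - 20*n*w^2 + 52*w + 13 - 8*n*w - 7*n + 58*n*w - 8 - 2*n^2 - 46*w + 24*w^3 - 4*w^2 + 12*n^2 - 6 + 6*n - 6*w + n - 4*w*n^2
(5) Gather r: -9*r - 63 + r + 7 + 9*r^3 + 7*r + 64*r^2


(1) = m^2*(6 - 6*y) + m*(-3*y^2 - 8*y + 11) - 6*y^2 + 8*y - 2
(2) = -4*w^2 - 4*w
(3) = -y^2 + y
(4) = 10*n^2 + 24*w^3 + w^2*(-20*n - 60) + w*(-4*n^2 + 50*n)
(5) = 9*r^3 + 64*r^2 - r - 56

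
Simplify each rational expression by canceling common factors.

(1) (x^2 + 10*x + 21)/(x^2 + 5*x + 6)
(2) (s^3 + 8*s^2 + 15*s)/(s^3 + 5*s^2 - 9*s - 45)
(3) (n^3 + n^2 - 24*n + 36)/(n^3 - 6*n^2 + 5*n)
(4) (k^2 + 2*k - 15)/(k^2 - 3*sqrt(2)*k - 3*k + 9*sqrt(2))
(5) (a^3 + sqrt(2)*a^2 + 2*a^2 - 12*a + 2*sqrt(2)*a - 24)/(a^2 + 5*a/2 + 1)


(1) = (x + 7)/(x + 2)
(2) = s/(s - 3)
(3) = (n^3 + n^2 - 24*n + 36)/(n^3 - 6*n^2 + 5*n)
(4) = (k + 5)/(k - 3*sqrt(2))
(5) = (2*a^2 + 2*sqrt(2)*a - 24)/(2*a + 1)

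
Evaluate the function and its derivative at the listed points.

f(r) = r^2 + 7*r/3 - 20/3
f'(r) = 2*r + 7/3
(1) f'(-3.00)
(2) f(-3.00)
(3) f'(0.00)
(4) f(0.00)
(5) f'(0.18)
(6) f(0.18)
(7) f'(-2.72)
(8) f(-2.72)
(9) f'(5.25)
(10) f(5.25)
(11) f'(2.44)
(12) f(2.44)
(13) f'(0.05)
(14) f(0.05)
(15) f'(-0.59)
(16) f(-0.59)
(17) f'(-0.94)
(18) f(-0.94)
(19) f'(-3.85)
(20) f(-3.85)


(1) = -3.67
(2) = -4.67
(3) = 2.33
(4) = -6.67
(5) = 2.69
(6) = -6.21
(7) = -3.11
(8) = -5.61
(9) = 12.83
(10) = 33.15
(11) = 7.21
(12) = 4.98
(13) = 2.43
(14) = -6.55
(15) = 1.15
(16) = -7.70
(17) = 0.45
(18) = -7.98
(19) = -5.37
(20) = -0.83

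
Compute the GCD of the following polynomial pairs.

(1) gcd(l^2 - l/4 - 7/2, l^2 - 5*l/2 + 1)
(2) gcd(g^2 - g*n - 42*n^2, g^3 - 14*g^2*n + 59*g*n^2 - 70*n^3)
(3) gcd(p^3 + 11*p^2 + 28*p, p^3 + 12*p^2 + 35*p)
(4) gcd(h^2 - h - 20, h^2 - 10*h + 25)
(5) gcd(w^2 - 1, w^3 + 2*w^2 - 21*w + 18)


(1) = l - 2
(2) = gcd((g - 7*n)*(g + 6*n), (g - 7*n)*(g - 5*n)*(g - 2*n)) = g - 7*n
(3) = gcd(p*(p + 4)*(p + 7), p*(p + 5)*(p + 7)) = p^2 + 7*p
(4) = gcd((h - 5)*(h + 4), (h - 5)^2) = h - 5
(5) = w - 1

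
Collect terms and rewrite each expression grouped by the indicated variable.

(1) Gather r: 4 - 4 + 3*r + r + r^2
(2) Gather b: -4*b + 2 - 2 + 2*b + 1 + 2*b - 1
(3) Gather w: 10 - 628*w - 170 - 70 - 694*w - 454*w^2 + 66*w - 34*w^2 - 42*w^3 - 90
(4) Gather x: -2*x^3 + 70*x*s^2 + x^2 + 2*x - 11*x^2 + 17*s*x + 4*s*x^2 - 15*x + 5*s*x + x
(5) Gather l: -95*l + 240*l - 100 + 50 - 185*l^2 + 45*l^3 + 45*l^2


(1) = r^2 + 4*r
(2) = 0
(3) = -42*w^3 - 488*w^2 - 1256*w - 320
(4) = -2*x^3 + x^2*(4*s - 10) + x*(70*s^2 + 22*s - 12)
(5) = 45*l^3 - 140*l^2 + 145*l - 50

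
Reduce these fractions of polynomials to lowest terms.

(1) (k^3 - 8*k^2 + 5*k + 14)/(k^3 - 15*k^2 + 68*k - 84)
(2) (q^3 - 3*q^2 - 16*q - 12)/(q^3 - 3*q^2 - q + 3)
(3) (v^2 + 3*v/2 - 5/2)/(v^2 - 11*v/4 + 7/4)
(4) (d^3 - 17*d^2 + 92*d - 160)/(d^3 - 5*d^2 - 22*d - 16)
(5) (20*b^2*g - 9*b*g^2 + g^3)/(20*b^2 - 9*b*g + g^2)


(1) = (k + 1)/(k - 6)
(2) = (q^2 - 4*q - 12)/(q^2 - 4*q + 3)
(3) = (4*v + 10)/(4*v - 7)
(4) = (d^2 - 9*d + 20)/(d^2 + 3*d + 2)
(5) = g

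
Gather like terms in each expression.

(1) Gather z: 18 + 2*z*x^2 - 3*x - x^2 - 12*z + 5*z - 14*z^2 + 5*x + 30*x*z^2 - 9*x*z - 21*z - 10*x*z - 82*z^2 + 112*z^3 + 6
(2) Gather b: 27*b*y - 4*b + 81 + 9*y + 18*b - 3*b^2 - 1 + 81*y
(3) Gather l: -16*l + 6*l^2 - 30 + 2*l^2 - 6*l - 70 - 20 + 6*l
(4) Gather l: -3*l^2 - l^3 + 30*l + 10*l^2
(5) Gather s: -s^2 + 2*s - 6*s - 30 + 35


(1) = -x^2 + 2*x + 112*z^3 + z^2*(30*x - 96) + z*(2*x^2 - 19*x - 28) + 24
(2) = -3*b^2 + b*(27*y + 14) + 90*y + 80
(3) = 8*l^2 - 16*l - 120
(4) = -l^3 + 7*l^2 + 30*l
(5) = -s^2 - 4*s + 5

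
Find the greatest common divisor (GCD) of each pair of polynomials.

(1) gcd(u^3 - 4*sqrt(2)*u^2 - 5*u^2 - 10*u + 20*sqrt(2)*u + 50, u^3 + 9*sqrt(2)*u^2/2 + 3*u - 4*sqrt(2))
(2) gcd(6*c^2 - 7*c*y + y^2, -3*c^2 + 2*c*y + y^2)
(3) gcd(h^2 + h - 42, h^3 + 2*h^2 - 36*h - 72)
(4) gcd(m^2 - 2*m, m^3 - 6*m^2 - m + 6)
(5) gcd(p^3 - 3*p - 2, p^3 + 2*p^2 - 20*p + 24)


(1) = gcd((u - 5)*(u - 5*sqrt(2))*(u + sqrt(2)), (u - sqrt(2)/2)*(u + sqrt(2))*(u + 4*sqrt(2))) = u + sqrt(2)
(2) = gcd((-6*c + y)*(-c + y), (-c + y)*(3*c + y)) = -c + y
(3) = gcd((h - 6)*(h + 7), (h - 6)*(h + 2)*(h + 6)) = h - 6
(4) = 1
(5) = gcd((p - 2)*(p + 1)^2, (p - 2)^2*(p + 6)) = p - 2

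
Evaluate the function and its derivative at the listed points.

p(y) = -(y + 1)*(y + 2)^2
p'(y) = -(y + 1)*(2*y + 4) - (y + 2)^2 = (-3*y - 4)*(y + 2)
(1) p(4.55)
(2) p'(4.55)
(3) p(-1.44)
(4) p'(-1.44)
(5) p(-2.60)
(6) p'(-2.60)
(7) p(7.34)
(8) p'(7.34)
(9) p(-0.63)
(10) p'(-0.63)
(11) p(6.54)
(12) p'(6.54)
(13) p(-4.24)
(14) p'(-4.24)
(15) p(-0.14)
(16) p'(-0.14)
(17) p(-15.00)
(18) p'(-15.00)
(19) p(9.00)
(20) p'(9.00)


(1) = -238.11
(2) = -115.61
(3) = 0.14
(4) = 0.18
(5) = 0.58
(6) = -2.28
(7) = -727.54
(8) = -243.03
(9) = -0.69
(10) = -2.89
(11) = -549.90
(12) = -201.71
(13) = 16.26
(14) = -19.53
(15) = -2.98
(16) = -6.66
(17) = 2366.00
(18) = -533.00
(19) = -1210.00
(20) = -341.00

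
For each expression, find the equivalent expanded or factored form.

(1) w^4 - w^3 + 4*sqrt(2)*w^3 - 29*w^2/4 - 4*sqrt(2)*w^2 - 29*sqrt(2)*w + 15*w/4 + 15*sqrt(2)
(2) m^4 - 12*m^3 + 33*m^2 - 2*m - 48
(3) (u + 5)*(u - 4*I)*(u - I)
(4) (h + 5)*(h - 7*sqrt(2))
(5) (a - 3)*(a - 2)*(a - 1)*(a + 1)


(1) = (w - 3)*(w - 1/2)*(w + 5/2)*(w + 4*sqrt(2))
(2) = (m - 8)*(m - 3)*(m - 2)*(m + 1)
(3) = u^3 + 5*u^2 - 5*I*u^2 - 4*u - 25*I*u - 20
(4) = h^2 - 7*sqrt(2)*h + 5*h - 35*sqrt(2)
(5) = a^4 - 5*a^3 + 5*a^2 + 5*a - 6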